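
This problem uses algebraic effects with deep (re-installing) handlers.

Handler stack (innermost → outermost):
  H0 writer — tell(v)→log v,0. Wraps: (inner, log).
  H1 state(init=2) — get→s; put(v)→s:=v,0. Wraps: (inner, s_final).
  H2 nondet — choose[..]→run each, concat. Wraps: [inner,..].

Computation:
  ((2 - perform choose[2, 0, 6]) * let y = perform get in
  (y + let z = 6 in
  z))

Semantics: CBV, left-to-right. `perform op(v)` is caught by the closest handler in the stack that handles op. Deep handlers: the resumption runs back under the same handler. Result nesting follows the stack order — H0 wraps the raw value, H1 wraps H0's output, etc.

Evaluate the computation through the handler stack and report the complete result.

Evaluation trace:
choose[2, 0, 6] @ H2
  branch[0] choose=2:
    get @ H1 ⇒ 2
    H0 returns (0, ())
    H1 returns ((0, ()), 2)
    H2 returns [((0, ()), 2)]
  branch[1] choose=0:
    get @ H1 ⇒ 2
    H0 returns (16, ())
    H1 returns ((16, ()), 2)
    H2 returns [((16, ()), 2)]
  branch[2] choose=6:
    get @ H1 ⇒ 2
    H0 returns (-32, ())
    H1 returns ((-32, ()), 2)
    H2 returns [((-32, ()), 2)]
= [((0, ()), 2), ((16, ()), 2), ((-32, ()), 2)]

Answer: [((0, ()), 2), ((16, ()), 2), ((-32, ()), 2)]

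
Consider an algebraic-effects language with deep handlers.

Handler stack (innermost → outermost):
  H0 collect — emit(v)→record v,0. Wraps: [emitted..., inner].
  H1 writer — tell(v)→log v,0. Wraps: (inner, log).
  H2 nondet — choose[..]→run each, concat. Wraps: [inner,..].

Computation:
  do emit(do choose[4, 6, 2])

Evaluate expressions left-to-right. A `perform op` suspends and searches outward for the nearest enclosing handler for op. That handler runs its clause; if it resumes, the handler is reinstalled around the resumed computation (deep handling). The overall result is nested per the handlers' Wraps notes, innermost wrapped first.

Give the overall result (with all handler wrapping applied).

Working:
choose[4, 6, 2] @ H2
  branch[0] choose=4:
    emit(4) @ H0 ⇒ out+=4
    H0 returns [4, 0]
    H1 returns ([4, 0], ())
    H2 returns [([4, 0], ())]
  branch[1] choose=6:
    emit(6) @ H0 ⇒ out+=6
    H0 returns [6, 0]
    H1 returns ([6, 0], ())
    H2 returns [([6, 0], ())]
  branch[2] choose=2:
    emit(2) @ H0 ⇒ out+=2
    H0 returns [2, 0]
    H1 returns ([2, 0], ())
    H2 returns [([2, 0], ())]
= [([4, 0], ()), ([6, 0], ()), ([2, 0], ())]

Answer: [([4, 0], ()), ([6, 0], ()), ([2, 0], ())]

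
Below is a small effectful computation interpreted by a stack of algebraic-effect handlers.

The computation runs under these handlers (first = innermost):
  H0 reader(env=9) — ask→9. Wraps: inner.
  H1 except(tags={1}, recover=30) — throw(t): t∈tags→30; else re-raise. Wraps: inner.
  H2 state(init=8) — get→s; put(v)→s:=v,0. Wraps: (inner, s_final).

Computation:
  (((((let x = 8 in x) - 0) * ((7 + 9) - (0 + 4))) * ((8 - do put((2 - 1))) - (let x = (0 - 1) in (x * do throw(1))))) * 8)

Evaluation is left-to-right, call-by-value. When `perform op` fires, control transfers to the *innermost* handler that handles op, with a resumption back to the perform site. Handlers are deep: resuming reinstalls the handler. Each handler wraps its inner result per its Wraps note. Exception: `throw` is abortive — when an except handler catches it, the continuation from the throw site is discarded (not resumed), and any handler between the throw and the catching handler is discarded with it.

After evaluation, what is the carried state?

Working:
put(1) @ H2 ⇒ s:=1
throw(1) @ H1 caught ⇒ 30
H2 returns (30, 1)
= (30, 1)

Answer: 1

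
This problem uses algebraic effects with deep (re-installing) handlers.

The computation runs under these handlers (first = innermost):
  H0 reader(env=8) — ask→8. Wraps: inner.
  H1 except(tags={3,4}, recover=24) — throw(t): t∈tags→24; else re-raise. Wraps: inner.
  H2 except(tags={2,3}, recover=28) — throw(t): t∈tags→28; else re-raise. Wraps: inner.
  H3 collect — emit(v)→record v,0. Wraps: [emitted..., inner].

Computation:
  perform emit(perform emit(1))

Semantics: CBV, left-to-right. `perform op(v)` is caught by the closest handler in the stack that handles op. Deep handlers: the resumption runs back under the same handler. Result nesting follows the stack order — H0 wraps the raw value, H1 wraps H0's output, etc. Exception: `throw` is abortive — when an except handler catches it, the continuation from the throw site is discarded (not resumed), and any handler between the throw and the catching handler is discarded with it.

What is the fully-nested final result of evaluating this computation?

Evaluation trace:
emit(1) @ H3 ⇒ out+=1
emit(0) @ H3 ⇒ out+=0
H0 returns 0
H1 returns 0
H2 returns 0
H3 returns [1, 0, 0]
= [1, 0, 0]

Answer: [1, 0, 0]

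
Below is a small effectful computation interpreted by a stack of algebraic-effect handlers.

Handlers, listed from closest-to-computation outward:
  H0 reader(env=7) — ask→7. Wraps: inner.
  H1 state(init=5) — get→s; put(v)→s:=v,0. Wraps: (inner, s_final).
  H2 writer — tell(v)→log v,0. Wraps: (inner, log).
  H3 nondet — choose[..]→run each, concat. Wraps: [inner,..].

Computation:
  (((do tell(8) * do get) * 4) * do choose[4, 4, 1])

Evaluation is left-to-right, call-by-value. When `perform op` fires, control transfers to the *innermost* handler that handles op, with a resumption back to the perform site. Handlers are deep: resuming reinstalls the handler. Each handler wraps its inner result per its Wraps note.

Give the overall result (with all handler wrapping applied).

Answer: [((0, 5), (8)), ((0, 5), (8)), ((0, 5), (8))]

Evaluation trace:
tell(8) @ H2 ⇒ log+=8
get @ H1 ⇒ 5
choose[4, 4, 1] @ H3
  branch[0] choose=4:
    H0 returns 0
    H1 returns (0, 5)
    H2 returns ((0, 5), (8))
    H3 returns [((0, 5), (8))]
  branch[1] choose=4:
    H0 returns 0
    H1 returns (0, 5)
    H2 returns ((0, 5), (8))
    H3 returns [((0, 5), (8))]
  branch[2] choose=1:
    H0 returns 0
    H1 returns (0, 5)
    H2 returns ((0, 5), (8))
    H3 returns [((0, 5), (8))]
= [((0, 5), (8)), ((0, 5), (8)), ((0, 5), (8))]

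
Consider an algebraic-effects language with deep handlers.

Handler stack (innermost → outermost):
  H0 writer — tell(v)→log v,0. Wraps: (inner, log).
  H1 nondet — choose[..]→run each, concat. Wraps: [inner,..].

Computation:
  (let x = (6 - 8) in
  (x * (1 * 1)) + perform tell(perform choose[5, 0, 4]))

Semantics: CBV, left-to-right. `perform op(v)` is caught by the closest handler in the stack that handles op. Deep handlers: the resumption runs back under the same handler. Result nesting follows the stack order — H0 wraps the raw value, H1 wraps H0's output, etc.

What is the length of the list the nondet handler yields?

Step-by-step:
choose[5, 0, 4] @ H1
  branch[0] choose=5:
    tell(5) @ H0 ⇒ log+=5
    H0 returns (-2, (5))
    H1 returns [(-2, (5))]
  branch[1] choose=0:
    tell(0) @ H0 ⇒ log+=0
    H0 returns (-2, (0))
    H1 returns [(-2, (0))]
  branch[2] choose=4:
    tell(4) @ H0 ⇒ log+=4
    H0 returns (-2, (4))
    H1 returns [(-2, (4))]
= [(-2, (5)), (-2, (0)), (-2, (4))]

Answer: 3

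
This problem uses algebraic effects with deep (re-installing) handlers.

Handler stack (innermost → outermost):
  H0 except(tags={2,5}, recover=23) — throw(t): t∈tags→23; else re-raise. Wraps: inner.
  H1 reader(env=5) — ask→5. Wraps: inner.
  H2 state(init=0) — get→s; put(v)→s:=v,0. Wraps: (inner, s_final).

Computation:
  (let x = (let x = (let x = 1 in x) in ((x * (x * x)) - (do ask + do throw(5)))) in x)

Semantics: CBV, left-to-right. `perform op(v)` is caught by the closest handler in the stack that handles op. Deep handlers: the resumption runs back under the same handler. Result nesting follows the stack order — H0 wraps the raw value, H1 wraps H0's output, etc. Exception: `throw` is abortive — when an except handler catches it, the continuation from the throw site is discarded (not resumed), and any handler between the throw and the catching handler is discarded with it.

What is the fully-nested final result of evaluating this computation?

Answer: (23, 0)

Evaluation trace:
ask @ H1 ⇒ 5
throw(5) @ H0 caught ⇒ 23
H1 returns 23
H2 returns (23, 0)
= (23, 0)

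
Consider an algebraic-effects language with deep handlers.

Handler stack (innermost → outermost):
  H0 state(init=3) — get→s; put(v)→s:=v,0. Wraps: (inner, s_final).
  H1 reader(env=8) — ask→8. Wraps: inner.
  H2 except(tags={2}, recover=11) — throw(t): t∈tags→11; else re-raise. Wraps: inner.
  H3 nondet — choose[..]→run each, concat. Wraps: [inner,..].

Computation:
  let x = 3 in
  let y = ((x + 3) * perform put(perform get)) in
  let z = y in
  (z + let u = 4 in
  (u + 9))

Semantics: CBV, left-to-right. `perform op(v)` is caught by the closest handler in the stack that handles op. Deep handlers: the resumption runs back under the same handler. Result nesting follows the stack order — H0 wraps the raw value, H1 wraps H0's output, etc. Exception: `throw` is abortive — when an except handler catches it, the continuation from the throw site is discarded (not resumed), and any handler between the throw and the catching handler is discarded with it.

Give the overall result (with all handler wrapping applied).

Working:
get @ H0 ⇒ 3
put(3) @ H0 ⇒ s:=3
H0 returns (13, 3)
H1 returns (13, 3)
H2 returns (13, 3)
H3 returns [(13, 3)]
= [(13, 3)]

Answer: [(13, 3)]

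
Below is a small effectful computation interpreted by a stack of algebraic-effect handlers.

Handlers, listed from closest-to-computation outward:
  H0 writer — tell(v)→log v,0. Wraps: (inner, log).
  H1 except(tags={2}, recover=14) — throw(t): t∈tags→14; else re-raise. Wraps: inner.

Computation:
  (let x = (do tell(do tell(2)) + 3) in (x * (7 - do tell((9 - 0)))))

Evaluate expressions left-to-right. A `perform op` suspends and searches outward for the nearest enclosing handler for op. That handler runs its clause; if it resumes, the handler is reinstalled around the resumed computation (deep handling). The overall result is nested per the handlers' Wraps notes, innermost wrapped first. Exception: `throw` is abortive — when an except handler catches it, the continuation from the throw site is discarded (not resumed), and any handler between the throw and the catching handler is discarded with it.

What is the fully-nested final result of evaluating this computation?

Answer: (21, (2, 0, 9))

Evaluation trace:
tell(2) @ H0 ⇒ log+=2
tell(0) @ H0 ⇒ log+=0
tell(9) @ H0 ⇒ log+=9
H0 returns (21, (2, 0, 9))
H1 returns (21, (2, 0, 9))
= (21, (2, 0, 9))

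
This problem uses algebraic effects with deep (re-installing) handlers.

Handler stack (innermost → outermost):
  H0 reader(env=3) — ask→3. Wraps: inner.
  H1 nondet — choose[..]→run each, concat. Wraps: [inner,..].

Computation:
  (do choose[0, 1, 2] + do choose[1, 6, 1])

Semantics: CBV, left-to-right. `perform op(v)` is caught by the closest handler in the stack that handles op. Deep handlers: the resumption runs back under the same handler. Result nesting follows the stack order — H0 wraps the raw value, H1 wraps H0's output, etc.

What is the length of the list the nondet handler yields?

Answer: 9

Step-by-step:
choose[0, 1, 2] @ H1
  branch[0] choose=0:
    choose[1, 6, 1] @ H1
      branch[0] choose=1:
        H0 returns 1
        H1 returns [1]
      branch[1] choose=6:
        H0 returns 6
        H1 returns [6]
      branch[2] choose=1:
        H0 returns 1
        H1 returns [1]
  branch[1] choose=1:
    choose[1, 6, 1] @ H1
      branch[0] choose=1:
        H0 returns 2
        H1 returns [2]
      branch[1] choose=6:
        H0 returns 7
        H1 returns [7]
      branch[2] choose=1:
        H0 returns 2
        H1 returns [2]
  branch[2] choose=2:
    choose[1, 6, 1] @ H1
      branch[0] choose=1:
        H0 returns 3
        H1 returns [3]
      branch[1] choose=6:
        H0 returns 8
        H1 returns [8]
      branch[2] choose=1:
        H0 returns 3
        H1 returns [3]
= [1, 6, 1, 2, 7, 2, 3, 8, 3]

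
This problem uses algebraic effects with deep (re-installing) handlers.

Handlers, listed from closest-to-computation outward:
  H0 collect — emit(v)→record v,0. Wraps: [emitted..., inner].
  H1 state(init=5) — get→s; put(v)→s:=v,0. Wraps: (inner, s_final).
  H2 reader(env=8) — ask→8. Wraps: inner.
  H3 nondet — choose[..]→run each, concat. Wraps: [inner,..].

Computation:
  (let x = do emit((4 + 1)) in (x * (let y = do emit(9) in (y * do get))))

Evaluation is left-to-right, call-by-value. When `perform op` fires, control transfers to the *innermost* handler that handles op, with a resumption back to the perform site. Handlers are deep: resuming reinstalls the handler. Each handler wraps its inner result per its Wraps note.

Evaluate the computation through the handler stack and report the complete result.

Answer: [([5, 9, 0], 5)]

Working:
emit(5) @ H0 ⇒ out+=5
emit(9) @ H0 ⇒ out+=9
get @ H1 ⇒ 5
H0 returns [5, 9, 0]
H1 returns ([5, 9, 0], 5)
H2 returns ([5, 9, 0], 5)
H3 returns [([5, 9, 0], 5)]
= [([5, 9, 0], 5)]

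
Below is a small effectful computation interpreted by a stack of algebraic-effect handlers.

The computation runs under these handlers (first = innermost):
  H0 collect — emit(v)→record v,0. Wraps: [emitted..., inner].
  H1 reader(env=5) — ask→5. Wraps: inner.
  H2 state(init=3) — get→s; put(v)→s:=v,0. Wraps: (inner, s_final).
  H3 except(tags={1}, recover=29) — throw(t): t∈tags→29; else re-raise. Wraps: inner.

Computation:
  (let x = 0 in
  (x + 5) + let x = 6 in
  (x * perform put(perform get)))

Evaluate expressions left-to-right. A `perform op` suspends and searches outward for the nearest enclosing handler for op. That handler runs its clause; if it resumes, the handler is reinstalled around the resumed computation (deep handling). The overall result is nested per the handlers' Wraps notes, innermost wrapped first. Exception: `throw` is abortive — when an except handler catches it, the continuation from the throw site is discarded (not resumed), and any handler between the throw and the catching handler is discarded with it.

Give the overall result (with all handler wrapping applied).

Working:
get @ H2 ⇒ 3
put(3) @ H2 ⇒ s:=3
H0 returns [5]
H1 returns [5]
H2 returns ([5], 3)
H3 returns ([5], 3)
= ([5], 3)

Answer: ([5], 3)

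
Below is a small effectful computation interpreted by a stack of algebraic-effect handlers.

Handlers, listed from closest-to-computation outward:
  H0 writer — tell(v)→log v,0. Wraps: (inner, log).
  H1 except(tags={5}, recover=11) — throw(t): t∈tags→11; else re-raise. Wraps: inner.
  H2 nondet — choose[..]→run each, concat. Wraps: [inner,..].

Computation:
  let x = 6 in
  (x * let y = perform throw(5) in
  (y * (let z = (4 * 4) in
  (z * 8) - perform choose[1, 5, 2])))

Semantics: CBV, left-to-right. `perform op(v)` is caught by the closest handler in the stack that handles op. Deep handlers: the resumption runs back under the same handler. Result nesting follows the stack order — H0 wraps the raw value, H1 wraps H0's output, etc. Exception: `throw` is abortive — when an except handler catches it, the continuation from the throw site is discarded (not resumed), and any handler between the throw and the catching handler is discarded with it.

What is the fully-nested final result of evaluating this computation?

Working:
throw(5) @ H1 caught ⇒ 11
H2 returns [11]
= [11]

Answer: [11]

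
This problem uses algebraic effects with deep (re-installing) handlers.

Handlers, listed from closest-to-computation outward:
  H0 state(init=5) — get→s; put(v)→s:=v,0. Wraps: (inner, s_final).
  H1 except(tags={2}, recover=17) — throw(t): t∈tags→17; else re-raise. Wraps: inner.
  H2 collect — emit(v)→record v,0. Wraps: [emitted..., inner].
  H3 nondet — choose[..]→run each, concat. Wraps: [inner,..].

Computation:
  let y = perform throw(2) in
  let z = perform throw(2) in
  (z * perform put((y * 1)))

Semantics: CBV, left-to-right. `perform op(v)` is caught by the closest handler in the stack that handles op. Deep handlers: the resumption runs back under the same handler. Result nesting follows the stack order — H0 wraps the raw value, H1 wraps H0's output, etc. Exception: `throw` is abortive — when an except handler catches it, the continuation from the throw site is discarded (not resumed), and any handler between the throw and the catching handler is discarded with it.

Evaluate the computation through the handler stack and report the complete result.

Answer: [[17]]

Working:
throw(2) @ H1 caught ⇒ 17
H2 returns [17]
H3 returns [[17]]
= [[17]]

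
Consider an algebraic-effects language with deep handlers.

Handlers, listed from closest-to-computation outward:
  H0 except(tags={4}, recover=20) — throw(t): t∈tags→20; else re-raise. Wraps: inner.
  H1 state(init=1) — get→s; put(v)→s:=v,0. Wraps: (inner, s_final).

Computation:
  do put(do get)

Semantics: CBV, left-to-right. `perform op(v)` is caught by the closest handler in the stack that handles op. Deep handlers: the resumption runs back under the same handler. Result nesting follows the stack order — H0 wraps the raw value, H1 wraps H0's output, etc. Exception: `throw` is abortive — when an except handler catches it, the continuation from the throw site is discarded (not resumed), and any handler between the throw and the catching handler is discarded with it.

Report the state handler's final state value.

Step-by-step:
get @ H1 ⇒ 1
put(1) @ H1 ⇒ s:=1
H0 returns 0
H1 returns (0, 1)
= (0, 1)

Answer: 1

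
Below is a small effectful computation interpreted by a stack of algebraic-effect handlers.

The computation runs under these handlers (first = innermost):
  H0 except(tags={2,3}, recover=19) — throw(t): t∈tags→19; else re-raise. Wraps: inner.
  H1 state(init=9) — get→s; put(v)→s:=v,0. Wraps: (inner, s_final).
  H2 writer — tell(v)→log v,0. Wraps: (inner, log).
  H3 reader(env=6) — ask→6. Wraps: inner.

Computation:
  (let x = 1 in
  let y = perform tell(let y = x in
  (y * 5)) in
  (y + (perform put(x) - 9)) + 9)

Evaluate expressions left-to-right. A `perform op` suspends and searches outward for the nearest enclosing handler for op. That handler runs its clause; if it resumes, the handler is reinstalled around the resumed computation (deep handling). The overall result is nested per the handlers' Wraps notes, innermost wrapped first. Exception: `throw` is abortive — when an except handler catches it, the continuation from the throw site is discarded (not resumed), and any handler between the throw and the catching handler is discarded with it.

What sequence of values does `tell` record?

Step-by-step:
tell(5) @ H2 ⇒ log+=5
put(1) @ H1 ⇒ s:=1
H0 returns 0
H1 returns (0, 1)
H2 returns ((0, 1), (5))
H3 returns ((0, 1), (5))
= ((0, 1), (5))

Answer: (5)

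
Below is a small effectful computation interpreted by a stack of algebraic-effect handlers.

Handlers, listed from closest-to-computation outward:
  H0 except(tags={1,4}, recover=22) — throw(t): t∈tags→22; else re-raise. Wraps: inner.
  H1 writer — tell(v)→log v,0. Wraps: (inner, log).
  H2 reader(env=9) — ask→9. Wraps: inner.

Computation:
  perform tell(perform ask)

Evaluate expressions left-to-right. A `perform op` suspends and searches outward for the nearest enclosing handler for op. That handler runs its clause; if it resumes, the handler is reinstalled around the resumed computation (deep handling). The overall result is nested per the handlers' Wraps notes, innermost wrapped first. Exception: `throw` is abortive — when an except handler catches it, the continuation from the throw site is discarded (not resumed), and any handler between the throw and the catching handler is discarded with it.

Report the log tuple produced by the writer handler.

Step-by-step:
ask @ H2 ⇒ 9
tell(9) @ H1 ⇒ log+=9
H0 returns 0
H1 returns (0, (9))
H2 returns (0, (9))
= (0, (9))

Answer: (9)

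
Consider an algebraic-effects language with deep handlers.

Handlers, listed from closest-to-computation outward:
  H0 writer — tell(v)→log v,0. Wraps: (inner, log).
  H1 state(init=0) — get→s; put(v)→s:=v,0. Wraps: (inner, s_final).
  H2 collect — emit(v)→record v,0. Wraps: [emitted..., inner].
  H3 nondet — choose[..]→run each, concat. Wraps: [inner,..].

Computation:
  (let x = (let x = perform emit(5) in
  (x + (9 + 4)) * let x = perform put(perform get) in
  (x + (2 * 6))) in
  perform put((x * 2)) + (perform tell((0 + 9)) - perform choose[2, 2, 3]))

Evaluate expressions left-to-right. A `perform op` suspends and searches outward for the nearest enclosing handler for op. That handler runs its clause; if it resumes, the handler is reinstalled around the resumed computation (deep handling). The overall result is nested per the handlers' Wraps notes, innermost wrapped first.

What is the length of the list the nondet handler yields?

Working:
emit(5) @ H2 ⇒ out+=5
get @ H1 ⇒ 0
put(0) @ H1 ⇒ s:=0
put(312) @ H1 ⇒ s:=312
tell(9) @ H0 ⇒ log+=9
choose[2, 2, 3] @ H3
  branch[0] choose=2:
    H0 returns (-2, (9))
    H1 returns ((-2, (9)), 312)
    H2 returns [5, ((-2, (9)), 312)]
    H3 returns [[5, ((-2, (9)), 312)]]
  branch[1] choose=2:
    H0 returns (-2, (9))
    H1 returns ((-2, (9)), 312)
    H2 returns [5, ((-2, (9)), 312)]
    H3 returns [[5, ((-2, (9)), 312)]]
  branch[2] choose=3:
    H0 returns (-3, (9))
    H1 returns ((-3, (9)), 312)
    H2 returns [5, ((-3, (9)), 312)]
    H3 returns [[5, ((-3, (9)), 312)]]
= [[5, ((-2, (9)), 312)], [5, ((-2, (9)), 312)], [5, ((-3, (9)), 312)]]

Answer: 3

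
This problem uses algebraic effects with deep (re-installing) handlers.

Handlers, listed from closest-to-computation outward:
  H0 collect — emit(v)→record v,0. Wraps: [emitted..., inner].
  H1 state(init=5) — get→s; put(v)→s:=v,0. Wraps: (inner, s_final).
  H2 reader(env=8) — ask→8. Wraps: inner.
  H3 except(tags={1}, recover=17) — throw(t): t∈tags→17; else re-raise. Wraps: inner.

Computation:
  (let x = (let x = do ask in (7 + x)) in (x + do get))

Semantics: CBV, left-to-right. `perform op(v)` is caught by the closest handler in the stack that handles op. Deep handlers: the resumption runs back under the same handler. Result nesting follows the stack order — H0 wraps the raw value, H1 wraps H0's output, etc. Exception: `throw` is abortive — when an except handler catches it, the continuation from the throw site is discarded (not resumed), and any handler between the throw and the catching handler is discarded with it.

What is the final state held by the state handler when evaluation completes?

Answer: 5

Working:
ask @ H2 ⇒ 8
get @ H1 ⇒ 5
H0 returns [20]
H1 returns ([20], 5)
H2 returns ([20], 5)
H3 returns ([20], 5)
= ([20], 5)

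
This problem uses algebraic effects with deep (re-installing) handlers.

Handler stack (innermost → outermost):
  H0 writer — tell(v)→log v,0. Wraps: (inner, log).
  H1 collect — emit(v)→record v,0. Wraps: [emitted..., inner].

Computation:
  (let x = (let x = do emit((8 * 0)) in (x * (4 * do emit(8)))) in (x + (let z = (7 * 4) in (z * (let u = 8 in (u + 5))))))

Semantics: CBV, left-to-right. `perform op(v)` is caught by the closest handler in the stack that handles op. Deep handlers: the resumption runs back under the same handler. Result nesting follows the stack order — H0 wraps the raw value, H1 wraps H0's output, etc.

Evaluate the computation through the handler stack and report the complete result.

Working:
emit(0) @ H1 ⇒ out+=0
emit(8) @ H1 ⇒ out+=8
H0 returns (364, ())
H1 returns [0, 8, (364, ())]
= [0, 8, (364, ())]

Answer: [0, 8, (364, ())]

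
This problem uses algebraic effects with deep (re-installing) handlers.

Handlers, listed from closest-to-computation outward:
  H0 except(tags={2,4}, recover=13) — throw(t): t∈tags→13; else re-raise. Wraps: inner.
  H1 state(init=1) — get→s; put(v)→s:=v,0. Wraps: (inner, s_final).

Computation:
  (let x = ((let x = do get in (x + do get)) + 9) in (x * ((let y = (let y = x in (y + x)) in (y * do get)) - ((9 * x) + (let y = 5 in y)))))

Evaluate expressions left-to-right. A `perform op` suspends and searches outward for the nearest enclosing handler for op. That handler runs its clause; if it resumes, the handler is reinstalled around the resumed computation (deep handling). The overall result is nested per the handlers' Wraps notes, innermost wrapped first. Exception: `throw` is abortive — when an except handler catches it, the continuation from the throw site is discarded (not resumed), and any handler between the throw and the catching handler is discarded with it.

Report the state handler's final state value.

Answer: 1

Step-by-step:
get @ H1 ⇒ 1
get @ H1 ⇒ 1
get @ H1 ⇒ 1
H0 returns -902
H1 returns (-902, 1)
= (-902, 1)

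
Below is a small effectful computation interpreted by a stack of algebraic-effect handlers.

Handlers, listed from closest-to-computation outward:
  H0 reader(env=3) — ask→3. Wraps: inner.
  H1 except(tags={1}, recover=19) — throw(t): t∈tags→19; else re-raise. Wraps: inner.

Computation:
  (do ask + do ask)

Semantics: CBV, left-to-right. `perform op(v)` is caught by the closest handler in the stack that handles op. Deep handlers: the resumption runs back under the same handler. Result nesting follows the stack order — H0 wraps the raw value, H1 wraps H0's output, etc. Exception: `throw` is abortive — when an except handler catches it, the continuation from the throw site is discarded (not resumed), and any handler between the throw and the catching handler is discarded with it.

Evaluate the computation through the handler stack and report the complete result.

Answer: 6

Working:
ask @ H0 ⇒ 3
ask @ H0 ⇒ 3
H0 returns 6
H1 returns 6
= 6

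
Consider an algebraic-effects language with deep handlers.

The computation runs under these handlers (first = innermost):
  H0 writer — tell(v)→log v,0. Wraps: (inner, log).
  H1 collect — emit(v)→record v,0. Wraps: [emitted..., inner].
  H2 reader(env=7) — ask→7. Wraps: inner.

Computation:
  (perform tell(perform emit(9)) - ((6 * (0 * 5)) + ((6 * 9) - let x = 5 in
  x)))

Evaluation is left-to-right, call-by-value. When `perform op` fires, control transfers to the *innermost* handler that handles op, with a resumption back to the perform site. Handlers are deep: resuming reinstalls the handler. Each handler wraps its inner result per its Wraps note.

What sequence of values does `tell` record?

Answer: (0)

Step-by-step:
emit(9) @ H1 ⇒ out+=9
tell(0) @ H0 ⇒ log+=0
H0 returns (-49, (0))
H1 returns [9, (-49, (0))]
H2 returns [9, (-49, (0))]
= [9, (-49, (0))]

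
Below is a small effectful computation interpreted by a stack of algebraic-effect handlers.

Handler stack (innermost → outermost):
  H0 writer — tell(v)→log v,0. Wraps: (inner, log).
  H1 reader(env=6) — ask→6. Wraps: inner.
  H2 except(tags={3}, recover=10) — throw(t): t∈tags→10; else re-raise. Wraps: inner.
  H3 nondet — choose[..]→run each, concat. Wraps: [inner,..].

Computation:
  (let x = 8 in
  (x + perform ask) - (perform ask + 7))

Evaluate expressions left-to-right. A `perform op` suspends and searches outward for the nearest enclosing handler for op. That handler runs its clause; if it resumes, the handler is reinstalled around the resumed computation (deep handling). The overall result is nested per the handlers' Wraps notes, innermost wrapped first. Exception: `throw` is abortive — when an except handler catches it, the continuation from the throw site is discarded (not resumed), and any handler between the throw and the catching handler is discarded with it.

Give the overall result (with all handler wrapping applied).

Step-by-step:
ask @ H1 ⇒ 6
ask @ H1 ⇒ 6
H0 returns (1, ())
H1 returns (1, ())
H2 returns (1, ())
H3 returns [(1, ())]
= [(1, ())]

Answer: [(1, ())]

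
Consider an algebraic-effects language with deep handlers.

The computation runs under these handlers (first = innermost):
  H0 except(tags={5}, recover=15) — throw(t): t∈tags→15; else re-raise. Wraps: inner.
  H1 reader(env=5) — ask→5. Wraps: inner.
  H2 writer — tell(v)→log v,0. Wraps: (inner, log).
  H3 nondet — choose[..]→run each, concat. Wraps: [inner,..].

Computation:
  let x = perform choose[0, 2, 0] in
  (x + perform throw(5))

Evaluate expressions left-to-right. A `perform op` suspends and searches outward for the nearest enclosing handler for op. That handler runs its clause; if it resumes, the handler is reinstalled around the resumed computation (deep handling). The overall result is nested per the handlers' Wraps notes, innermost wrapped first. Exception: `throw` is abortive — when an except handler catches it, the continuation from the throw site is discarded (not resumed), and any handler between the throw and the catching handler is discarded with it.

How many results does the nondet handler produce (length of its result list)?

Answer: 3

Working:
choose[0, 2, 0] @ H3
  branch[0] choose=0:
    throw(5) @ H0 caught ⇒ 15
    H1 returns 15
    H2 returns (15, ())
    H3 returns [(15, ())]
  branch[1] choose=2:
    throw(5) @ H0 caught ⇒ 15
    H1 returns 15
    H2 returns (15, ())
    H3 returns [(15, ())]
  branch[2] choose=0:
    throw(5) @ H0 caught ⇒ 15
    H1 returns 15
    H2 returns (15, ())
    H3 returns [(15, ())]
= [(15, ()), (15, ()), (15, ())]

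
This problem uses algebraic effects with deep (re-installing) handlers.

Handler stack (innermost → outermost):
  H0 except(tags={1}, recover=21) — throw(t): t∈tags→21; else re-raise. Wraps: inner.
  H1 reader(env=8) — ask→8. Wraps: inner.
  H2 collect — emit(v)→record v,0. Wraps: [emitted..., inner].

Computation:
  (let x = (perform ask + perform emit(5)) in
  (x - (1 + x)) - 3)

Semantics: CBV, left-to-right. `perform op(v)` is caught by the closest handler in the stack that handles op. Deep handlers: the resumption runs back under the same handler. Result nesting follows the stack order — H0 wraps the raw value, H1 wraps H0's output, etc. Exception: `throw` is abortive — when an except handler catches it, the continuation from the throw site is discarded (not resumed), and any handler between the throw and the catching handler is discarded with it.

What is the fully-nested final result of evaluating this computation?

Evaluation trace:
ask @ H1 ⇒ 8
emit(5) @ H2 ⇒ out+=5
H0 returns -4
H1 returns -4
H2 returns [5, -4]
= [5, -4]

Answer: [5, -4]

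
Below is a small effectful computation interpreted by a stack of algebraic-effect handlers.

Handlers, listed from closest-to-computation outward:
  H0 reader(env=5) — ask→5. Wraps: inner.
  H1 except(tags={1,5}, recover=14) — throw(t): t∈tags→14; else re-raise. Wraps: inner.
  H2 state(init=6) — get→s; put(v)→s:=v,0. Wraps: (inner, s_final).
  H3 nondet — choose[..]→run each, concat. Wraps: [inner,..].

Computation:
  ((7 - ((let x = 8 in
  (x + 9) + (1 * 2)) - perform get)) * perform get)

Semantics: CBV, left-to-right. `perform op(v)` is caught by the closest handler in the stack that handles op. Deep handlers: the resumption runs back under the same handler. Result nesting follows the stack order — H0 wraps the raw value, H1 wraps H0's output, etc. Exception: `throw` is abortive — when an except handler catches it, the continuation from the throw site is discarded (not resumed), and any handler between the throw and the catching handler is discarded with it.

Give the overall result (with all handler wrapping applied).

Evaluation trace:
get @ H2 ⇒ 6
get @ H2 ⇒ 6
H0 returns -36
H1 returns -36
H2 returns (-36, 6)
H3 returns [(-36, 6)]
= [(-36, 6)]

Answer: [(-36, 6)]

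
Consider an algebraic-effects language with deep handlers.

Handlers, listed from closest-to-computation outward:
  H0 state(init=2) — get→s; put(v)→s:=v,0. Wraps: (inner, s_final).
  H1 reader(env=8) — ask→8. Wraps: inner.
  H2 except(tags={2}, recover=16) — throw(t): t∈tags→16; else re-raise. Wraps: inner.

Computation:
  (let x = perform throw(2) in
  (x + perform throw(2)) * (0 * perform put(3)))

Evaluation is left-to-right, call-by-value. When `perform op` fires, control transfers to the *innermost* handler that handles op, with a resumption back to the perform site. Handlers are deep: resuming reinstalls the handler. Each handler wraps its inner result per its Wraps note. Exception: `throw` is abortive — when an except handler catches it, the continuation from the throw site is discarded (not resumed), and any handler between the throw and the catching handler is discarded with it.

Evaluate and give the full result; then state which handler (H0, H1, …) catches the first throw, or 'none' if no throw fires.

Evaluation trace:
throw(2) @ H2 caught ⇒ 16
= 16

Answer: 16 ; first throw caught by: H2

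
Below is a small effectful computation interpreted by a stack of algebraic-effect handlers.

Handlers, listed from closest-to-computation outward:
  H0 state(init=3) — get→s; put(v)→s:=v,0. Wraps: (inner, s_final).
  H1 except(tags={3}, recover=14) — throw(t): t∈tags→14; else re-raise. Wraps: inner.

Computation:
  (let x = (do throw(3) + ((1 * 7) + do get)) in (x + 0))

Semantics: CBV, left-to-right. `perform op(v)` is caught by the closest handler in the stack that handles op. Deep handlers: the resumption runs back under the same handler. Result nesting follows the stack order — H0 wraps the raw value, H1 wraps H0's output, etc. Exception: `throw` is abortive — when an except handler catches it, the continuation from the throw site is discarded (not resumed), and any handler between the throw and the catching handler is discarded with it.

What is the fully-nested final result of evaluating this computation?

Answer: 14

Evaluation trace:
throw(3) @ H1 caught ⇒ 14
= 14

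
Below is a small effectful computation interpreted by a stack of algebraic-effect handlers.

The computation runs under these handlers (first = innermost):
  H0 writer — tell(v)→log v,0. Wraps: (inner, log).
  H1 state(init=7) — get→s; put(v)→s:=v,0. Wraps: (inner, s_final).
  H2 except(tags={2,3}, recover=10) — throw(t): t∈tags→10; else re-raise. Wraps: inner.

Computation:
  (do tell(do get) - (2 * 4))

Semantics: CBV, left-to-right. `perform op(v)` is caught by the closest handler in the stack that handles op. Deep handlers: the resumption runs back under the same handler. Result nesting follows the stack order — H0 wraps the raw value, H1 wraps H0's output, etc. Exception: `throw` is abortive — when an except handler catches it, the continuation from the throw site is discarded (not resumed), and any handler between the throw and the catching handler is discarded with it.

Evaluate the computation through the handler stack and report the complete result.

Working:
get @ H1 ⇒ 7
tell(7) @ H0 ⇒ log+=7
H0 returns (-8, (7))
H1 returns ((-8, (7)), 7)
H2 returns ((-8, (7)), 7)
= ((-8, (7)), 7)

Answer: ((-8, (7)), 7)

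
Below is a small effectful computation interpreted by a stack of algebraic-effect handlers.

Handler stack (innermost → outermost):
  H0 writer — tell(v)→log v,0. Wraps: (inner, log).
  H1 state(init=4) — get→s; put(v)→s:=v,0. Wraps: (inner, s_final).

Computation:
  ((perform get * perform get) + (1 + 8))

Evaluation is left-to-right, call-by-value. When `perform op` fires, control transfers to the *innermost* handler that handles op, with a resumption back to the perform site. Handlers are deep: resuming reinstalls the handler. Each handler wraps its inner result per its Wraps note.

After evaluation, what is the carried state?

Working:
get @ H1 ⇒ 4
get @ H1 ⇒ 4
H0 returns (25, ())
H1 returns ((25, ()), 4)
= ((25, ()), 4)

Answer: 4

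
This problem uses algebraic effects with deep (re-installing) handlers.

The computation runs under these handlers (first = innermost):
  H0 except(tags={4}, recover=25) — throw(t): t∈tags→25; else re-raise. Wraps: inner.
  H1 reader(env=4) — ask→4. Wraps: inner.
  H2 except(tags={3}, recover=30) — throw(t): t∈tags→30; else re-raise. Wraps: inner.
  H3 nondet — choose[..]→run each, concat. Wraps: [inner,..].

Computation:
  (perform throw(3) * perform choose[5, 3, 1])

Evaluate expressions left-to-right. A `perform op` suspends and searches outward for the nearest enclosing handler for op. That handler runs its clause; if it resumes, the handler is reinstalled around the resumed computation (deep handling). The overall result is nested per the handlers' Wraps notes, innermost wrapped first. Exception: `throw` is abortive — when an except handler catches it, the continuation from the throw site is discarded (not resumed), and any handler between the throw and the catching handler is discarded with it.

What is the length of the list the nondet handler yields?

Answer: 1

Working:
throw(3) @ H0 re-raised
throw(3) @ H2 caught ⇒ 30
H3 returns [30]
= [30]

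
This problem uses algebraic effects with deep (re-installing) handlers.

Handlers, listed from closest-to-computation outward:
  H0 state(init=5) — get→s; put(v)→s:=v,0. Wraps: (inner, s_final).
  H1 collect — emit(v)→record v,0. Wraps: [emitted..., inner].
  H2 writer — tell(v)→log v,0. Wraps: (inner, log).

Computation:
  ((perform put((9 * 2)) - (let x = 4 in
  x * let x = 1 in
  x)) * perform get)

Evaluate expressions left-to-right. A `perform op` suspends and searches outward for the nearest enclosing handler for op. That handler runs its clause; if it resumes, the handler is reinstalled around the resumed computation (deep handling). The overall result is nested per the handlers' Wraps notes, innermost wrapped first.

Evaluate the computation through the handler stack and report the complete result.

Step-by-step:
put(18) @ H0 ⇒ s:=18
get @ H0 ⇒ 18
H0 returns (-72, 18)
H1 returns [(-72, 18)]
H2 returns ([(-72, 18)], ())
= ([(-72, 18)], ())

Answer: ([(-72, 18)], ())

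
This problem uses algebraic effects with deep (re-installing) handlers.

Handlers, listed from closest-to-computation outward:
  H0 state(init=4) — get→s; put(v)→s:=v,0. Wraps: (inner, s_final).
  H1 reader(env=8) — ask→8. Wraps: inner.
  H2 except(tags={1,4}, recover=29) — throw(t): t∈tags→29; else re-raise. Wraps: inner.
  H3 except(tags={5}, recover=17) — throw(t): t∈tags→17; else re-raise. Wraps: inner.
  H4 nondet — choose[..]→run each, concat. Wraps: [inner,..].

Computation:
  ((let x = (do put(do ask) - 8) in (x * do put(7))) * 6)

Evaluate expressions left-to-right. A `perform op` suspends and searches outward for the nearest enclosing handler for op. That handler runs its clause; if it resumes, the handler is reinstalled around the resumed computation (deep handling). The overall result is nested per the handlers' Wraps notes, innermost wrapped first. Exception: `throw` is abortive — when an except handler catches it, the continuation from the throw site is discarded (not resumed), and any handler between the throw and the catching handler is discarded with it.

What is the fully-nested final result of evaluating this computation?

Answer: [(0, 7)]

Evaluation trace:
ask @ H1 ⇒ 8
put(8) @ H0 ⇒ s:=8
put(7) @ H0 ⇒ s:=7
H0 returns (0, 7)
H1 returns (0, 7)
H2 returns (0, 7)
H3 returns (0, 7)
H4 returns [(0, 7)]
= [(0, 7)]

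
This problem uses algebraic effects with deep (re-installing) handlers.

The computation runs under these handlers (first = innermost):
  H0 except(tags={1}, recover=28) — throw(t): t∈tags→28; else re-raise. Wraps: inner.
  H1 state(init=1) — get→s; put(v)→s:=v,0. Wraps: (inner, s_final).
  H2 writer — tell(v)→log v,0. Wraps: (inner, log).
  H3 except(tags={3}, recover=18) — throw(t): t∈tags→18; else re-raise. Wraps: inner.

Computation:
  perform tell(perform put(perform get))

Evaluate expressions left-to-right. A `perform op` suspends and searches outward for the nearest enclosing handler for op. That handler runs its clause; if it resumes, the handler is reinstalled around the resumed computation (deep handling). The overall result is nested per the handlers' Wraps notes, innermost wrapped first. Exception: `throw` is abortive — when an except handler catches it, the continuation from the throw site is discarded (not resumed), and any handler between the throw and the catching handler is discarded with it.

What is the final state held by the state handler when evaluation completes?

Answer: 1

Evaluation trace:
get @ H1 ⇒ 1
put(1) @ H1 ⇒ s:=1
tell(0) @ H2 ⇒ log+=0
H0 returns 0
H1 returns (0, 1)
H2 returns ((0, 1), (0))
H3 returns ((0, 1), (0))
= ((0, 1), (0))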